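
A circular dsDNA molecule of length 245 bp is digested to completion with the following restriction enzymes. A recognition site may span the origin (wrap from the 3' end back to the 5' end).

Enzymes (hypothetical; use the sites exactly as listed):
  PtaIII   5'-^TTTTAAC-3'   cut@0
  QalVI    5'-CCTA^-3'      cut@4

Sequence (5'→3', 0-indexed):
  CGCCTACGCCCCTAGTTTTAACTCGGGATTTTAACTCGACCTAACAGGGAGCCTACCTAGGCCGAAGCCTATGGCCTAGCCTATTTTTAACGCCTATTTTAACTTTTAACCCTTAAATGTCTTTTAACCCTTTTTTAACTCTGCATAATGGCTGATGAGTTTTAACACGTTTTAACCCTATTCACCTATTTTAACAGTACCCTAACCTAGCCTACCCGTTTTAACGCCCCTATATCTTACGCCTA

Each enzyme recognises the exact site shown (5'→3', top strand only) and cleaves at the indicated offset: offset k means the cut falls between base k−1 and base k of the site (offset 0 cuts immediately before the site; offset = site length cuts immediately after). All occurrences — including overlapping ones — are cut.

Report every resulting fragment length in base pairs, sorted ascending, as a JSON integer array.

Scan for sites:
  PtaIII TTTTAAC/0: at [15, 28, 84, 96, 103, 121, 132, 159, 169, 188, 218] ⇒ [15, 28, 84, 96, 103, 121, 132, 159, 169, 188, 218]
  QalVI CCTA/4: at [2, 10, 39, 51, 55, 67, 74, 79, 92, 176, 184, 200, 205, 210, 228, 241] ⇒ [0, 6, 14, 43, 55, 59, 71, 78, 83, 96, 180, 188, 204, 209, 214, 232]

Pooled cuts: [0, 6, 14, 15, 28, 43, 55, 59, 71, 78, 83, 84, 96, 103, 121, 132, 159, 169, 180, 188, 204, 209, 214, 218, 232]

Fragments:
  0→6: 6 bp
  6→14: 8 bp
  14→15: 1 bp
  15→28: 13 bp
  28→43: 15 bp
  43→55: 12 bp
  55→59: 4 bp
  59→71: 12 bp
  71→78: 7 bp
  78→83: 5 bp
  83→84: 1 bp
  84→96: 12 bp
  96→103: 7 bp
  103→121: 18 bp
  121→132: 11 bp
  132→159: 27 bp
  159→169: 10 bp
  169→180: 11 bp
  180→188: 8 bp
  188→204: 16 bp
  204→209: 5 bp
  209→214: 5 bp
  214→218: 4 bp
  218→232: 14 bp
  232→0 (wrap): 245-232+0 = 13 bp

[1,1,4,4,5,5,5,6,7,7,8,8,10,11,11,12,12,12,13,13,14,15,16,18,27]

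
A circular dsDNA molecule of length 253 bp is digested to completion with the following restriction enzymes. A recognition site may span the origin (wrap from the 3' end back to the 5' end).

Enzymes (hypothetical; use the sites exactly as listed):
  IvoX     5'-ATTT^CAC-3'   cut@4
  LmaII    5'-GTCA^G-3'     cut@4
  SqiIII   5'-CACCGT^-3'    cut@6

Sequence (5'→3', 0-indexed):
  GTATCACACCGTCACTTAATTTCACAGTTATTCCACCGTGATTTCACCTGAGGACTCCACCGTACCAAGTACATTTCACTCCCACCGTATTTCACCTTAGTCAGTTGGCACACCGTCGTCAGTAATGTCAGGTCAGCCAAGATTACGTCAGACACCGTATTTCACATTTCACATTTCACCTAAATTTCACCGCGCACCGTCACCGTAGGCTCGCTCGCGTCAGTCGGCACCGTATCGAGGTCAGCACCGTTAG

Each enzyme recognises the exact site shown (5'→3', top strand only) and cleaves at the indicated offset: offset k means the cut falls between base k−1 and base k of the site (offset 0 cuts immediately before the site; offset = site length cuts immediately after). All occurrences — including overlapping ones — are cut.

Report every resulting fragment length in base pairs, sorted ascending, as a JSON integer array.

Scan for sites:
  IvoX (ATTTCAC, off=4): starts [18, 40, 72, 88, 158, 165, 172, 183] → cuts [22, 44, 76, 92, 162, 169, 176, 187]
  LmaII (GTCAG, off=4): starts [99, 117, 126, 131, 146, 218, 239] → cuts [103, 121, 130, 135, 150, 222, 243]
  SqiIII (CACCGT, off=6): starts [6, 33, 57, 82, 110, 152, 194, 200, 227, 244] → cuts [12, 39, 63, 88, 116, 158, 200, 206, 233, 250]

Pooled cuts: [12, 22, 39, 44, 63, 76, 88, 92, 103, 116, 121, 130, 135, 150, 158, 162, 169, 176, 187, 200, 206, 222, 233, 243, 250]

Fragments:
  12→22: 10 bp
  22→39: 17 bp
  39→44: 5 bp
  44→63: 19 bp
  63→76: 13 bp
  76→88: 12 bp
  88→92: 4 bp
  92→103: 11 bp
  103→116: 13 bp
  116→121: 5 bp
  121→130: 9 bp
  130→135: 5 bp
  135→150: 15 bp
  150→158: 8 bp
  158→162: 4 bp
  162→169: 7 bp
  169→176: 7 bp
  176→187: 11 bp
  187→200: 13 bp
  200→206: 6 bp
  206→222: 16 bp
  222→233: 11 bp
  233→243: 10 bp
  243→250: 7 bp
  250→12 (wrap): 253-250+12 = 15 bp

[4,4,5,5,5,6,7,7,7,8,9,10,10,11,11,11,12,13,13,13,15,15,16,17,19]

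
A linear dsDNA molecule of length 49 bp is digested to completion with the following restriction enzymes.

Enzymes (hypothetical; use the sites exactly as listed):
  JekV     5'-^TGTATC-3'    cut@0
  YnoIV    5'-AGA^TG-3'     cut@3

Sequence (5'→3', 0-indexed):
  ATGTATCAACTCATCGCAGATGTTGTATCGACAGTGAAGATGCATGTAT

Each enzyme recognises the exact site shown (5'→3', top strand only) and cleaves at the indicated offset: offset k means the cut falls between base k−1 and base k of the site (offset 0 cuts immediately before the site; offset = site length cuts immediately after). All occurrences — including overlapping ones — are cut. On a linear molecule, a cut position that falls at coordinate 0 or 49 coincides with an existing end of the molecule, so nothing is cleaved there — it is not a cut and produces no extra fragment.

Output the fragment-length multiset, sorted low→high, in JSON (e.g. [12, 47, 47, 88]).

[1,3,9,17,19]

Per-enzyme occurrences:
  JekV TGTATC/0: at [1, 23] ⇒ [1, 23]
  YnoIV AGATG/3: at [17, 37] ⇒ [20, 40]

All cut coordinates (distinct, sorted): [1, 20, 23, 40]

Fragments:
  [0,1): 1 bp
  [1,20): 19 bp
  [20,23): 3 bp
  [23,40): 17 bp
  [40,49): 9 bp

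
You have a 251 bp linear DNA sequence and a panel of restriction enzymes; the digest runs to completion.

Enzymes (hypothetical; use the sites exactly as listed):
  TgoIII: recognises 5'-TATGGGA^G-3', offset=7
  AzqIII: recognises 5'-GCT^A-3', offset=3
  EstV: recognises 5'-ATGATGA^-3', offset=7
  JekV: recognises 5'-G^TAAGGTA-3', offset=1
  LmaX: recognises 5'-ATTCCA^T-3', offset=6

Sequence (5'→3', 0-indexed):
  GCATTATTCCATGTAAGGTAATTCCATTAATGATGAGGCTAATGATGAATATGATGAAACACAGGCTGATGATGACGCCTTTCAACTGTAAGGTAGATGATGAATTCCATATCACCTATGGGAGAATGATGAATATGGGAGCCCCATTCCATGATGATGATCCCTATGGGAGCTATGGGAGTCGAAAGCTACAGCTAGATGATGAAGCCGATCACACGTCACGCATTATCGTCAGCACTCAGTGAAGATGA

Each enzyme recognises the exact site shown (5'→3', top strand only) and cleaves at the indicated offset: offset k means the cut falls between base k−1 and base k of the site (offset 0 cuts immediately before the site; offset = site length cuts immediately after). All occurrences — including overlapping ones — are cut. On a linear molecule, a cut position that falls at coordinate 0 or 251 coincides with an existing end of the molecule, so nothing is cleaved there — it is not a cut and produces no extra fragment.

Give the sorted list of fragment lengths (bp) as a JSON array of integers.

Per-enzyme occurrences:
  TgoIII TATGGGAG/7: at [116, 133, 164, 173] ⇒ [123, 140, 171, 180]
  AzqIII GCTA/3: at [37, 171, 187, 193] ⇒ [40, 174, 190, 196]
  EstV ATGATGA/7: at [29, 41, 50, 68, 96, 125, 150, 153, 198] ⇒ [36, 48, 57, 75, 103, 132, 157, 160, 205]
  JekV GTAAGGTA/1: at [12, 87] ⇒ [13, 88]
  LmaX ATTCCAT/6: at [5, 20, 103, 145] ⇒ [11, 26, 109, 151]

Pooled cuts: [11, 13, 26, 36, 40, 48, 57, 75, 88, 103, 109, 123, 132, 140, 151, 157, 160, 171, 174, 180, 190, 196, 205]

Fragments:
  [0,11): 11 bp
  [11,13): 2 bp
  [13,26): 13 bp
  [26,36): 10 bp
  [36,40): 4 bp
  [40,48): 8 bp
  [48,57): 9 bp
  [57,75): 18 bp
  [75,88): 13 bp
  [88,103): 15 bp
  [103,109): 6 bp
  [109,123): 14 bp
  [123,132): 9 bp
  [132,140): 8 bp
  [140,151): 11 bp
  [151,157): 6 bp
  [157,160): 3 bp
  [160,171): 11 bp
  [171,174): 3 bp
  [174,180): 6 bp
  [180,190): 10 bp
  [190,196): 6 bp
  [196,205): 9 bp
  [205,251): 46 bp

[2,3,3,4,6,6,6,6,8,8,9,9,9,10,10,11,11,11,13,13,14,15,18,46]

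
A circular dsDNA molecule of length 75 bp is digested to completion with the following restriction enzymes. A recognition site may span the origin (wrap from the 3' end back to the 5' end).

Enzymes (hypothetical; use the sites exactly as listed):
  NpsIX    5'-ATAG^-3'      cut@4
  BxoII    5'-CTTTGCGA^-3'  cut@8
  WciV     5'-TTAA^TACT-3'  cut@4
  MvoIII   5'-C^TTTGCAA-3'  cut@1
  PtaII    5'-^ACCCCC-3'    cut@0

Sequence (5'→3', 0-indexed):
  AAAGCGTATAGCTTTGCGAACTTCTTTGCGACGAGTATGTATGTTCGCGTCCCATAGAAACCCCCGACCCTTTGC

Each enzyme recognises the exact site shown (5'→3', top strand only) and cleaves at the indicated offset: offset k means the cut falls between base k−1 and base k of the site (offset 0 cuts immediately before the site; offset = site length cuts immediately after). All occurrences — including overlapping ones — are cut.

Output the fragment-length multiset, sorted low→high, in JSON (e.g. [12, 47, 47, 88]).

[2,8,11,12,16,26]

Site scan:
  NpsIX ATAG/4: at [7, 53] ⇒ [11, 57]
  BxoII CTTTGCGA/8: at [11, 23] ⇒ [19, 31]
  WciV (TTAATACT, off=4): no sites
  MvoIII CTTTGCAA/1: at [69] ⇒ [70]
  PtaII ACCCCC/0: at [59] ⇒ [59]

All cut coordinates (distinct, sorted): [11, 19, 31, 57, 59, 70]

Fragments:
  11→19: 8 bp
  19→31: 12 bp
  31→57: 26 bp
  57→59: 2 bp
  59→70: 11 bp
  70→11 (wrap): 75-70+11 = 16 bp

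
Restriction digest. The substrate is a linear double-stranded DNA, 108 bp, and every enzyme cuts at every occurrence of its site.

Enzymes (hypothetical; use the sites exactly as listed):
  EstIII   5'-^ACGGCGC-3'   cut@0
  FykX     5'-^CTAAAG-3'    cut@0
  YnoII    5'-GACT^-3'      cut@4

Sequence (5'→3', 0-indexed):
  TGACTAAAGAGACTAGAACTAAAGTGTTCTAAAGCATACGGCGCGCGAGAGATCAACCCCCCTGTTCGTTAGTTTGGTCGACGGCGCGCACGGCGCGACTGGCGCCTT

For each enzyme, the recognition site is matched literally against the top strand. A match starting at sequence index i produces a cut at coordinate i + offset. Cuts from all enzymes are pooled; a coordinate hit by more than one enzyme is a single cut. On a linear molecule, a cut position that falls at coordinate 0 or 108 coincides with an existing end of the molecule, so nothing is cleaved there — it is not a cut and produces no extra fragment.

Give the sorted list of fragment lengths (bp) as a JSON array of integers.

[2,3,4,8,9,9,9,10,11,43]

Scan for sites:
  EstIII (ACGGCGC, off=0): starts [37, 80, 89] → cuts [37, 80, 89]
  FykX (CTAAAG, off=0): starts [3, 18, 28] → cuts [3, 18, 28]
  YnoII (GACT, off=4): starts [1, 10, 96] → cuts [5, 14, 100]

All cut coordinates (distinct, sorted): [3, 5, 14, 18, 28, 37, 80, 89, 100]

Fragments:
  [0,3): 3 bp
  [3,5): 2 bp
  [5,14): 9 bp
  [14,18): 4 bp
  [18,28): 10 bp
  [28,37): 9 bp
  [37,80): 43 bp
  [80,89): 9 bp
  [89,100): 11 bp
  [100,108): 8 bp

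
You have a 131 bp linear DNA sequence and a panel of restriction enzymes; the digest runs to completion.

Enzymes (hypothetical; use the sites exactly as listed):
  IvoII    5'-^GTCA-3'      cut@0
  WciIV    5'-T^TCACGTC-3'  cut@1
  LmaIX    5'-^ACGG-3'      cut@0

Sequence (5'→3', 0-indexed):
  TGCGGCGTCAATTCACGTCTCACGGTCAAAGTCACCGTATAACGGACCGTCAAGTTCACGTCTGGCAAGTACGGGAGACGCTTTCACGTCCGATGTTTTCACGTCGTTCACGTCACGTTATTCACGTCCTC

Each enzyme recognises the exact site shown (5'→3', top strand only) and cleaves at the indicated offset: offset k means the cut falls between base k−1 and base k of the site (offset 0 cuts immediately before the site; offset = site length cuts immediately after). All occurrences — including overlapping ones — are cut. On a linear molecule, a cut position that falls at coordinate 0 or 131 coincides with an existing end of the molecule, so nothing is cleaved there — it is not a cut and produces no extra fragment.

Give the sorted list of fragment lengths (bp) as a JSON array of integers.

[3,4,6,6,6,7,7,9,9,10,10,11,13,15,15]

Per-enzyme occurrences:
  IvoII GTCA/0: at [6, 24, 30, 48, 111] ⇒ [6, 24, 30, 48, 111]
  WciIV TTCACGTC/1: at [11, 54, 82, 97, 106, 120] ⇒ [12, 55, 83, 98, 107, 121]
  LmaIX ACGG/0: at [21, 41, 70] ⇒ [21, 41, 70]

Pooled cuts: [6, 12, 21, 24, 30, 41, 48, 55, 70, 83, 98, 107, 111, 121]

Fragments:
  [0,6): 6 bp
  [6,12): 6 bp
  [12,21): 9 bp
  [21,24): 3 bp
  [24,30): 6 bp
  [30,41): 11 bp
  [41,48): 7 bp
  [48,55): 7 bp
  [55,70): 15 bp
  [70,83): 13 bp
  [83,98): 15 bp
  [98,107): 9 bp
  [107,111): 4 bp
  [111,121): 10 bp
  [121,131): 10 bp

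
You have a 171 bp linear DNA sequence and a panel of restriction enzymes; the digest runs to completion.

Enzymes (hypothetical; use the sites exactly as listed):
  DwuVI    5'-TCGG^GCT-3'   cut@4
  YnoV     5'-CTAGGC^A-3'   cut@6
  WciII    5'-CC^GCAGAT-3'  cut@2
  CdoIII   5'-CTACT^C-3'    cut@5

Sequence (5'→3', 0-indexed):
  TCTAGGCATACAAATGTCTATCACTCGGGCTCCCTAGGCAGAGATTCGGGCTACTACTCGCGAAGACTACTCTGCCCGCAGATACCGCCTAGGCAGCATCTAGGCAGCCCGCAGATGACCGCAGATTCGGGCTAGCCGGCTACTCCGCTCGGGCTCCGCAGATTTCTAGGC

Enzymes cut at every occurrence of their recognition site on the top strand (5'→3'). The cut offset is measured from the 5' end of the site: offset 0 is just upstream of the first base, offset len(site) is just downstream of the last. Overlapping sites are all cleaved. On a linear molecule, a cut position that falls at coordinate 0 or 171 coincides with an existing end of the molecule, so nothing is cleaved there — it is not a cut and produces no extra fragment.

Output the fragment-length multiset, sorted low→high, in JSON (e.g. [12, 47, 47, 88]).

Per-enzyme occurrences:
  DwuVI (TCGGGCT, off=4): starts [24, 45, 126, 148] → cuts [28, 49, 130, 152]
  YnoV (CTAGGCA, off=6): starts [1, 33, 88, 99] → cuts [7, 39, 94, 105]
  WciII (CCGCAGAT, off=2): starts [75, 108, 118, 155] → cuts [77, 110, 120, 157]
  CdoIII (CTACTC, off=5): starts [53, 66, 139] → cuts [58, 71, 144]

All cut coordinates (distinct, sorted): [7, 28, 39, 49, 58, 71, 77, 94, 105, 110, 120, 130, 144, 152, 157]

Fragments:
  [0,7): 7 bp
  [7,28): 21 bp
  [28,39): 11 bp
  [39,49): 10 bp
  [49,58): 9 bp
  [58,71): 13 bp
  [71,77): 6 bp
  [77,94): 17 bp
  [94,105): 11 bp
  [105,110): 5 bp
  [110,120): 10 bp
  [120,130): 10 bp
  [130,144): 14 bp
  [144,152): 8 bp
  [152,157): 5 bp
  [157,171): 14 bp

[5,5,6,7,8,9,10,10,10,11,11,13,14,14,17,21]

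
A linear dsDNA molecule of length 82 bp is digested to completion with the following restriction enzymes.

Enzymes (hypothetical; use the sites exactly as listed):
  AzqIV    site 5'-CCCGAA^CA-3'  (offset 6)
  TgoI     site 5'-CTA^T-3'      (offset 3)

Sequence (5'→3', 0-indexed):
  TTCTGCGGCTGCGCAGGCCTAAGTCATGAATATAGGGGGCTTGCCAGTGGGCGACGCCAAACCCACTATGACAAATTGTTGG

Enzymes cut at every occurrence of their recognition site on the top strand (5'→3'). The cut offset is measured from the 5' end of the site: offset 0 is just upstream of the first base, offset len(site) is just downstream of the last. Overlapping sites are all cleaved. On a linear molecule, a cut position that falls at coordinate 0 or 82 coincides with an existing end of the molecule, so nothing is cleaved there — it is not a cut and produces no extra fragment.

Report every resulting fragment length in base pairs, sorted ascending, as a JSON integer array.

Scan for sites:
  AzqIV (CCCGAACA, off=6): no sites
  TgoI CTAT/3: at [65] ⇒ [68]

Pooled cuts: [68]

Fragments:
  [0,68): 68 bp
  [68,82): 14 bp

[14,68]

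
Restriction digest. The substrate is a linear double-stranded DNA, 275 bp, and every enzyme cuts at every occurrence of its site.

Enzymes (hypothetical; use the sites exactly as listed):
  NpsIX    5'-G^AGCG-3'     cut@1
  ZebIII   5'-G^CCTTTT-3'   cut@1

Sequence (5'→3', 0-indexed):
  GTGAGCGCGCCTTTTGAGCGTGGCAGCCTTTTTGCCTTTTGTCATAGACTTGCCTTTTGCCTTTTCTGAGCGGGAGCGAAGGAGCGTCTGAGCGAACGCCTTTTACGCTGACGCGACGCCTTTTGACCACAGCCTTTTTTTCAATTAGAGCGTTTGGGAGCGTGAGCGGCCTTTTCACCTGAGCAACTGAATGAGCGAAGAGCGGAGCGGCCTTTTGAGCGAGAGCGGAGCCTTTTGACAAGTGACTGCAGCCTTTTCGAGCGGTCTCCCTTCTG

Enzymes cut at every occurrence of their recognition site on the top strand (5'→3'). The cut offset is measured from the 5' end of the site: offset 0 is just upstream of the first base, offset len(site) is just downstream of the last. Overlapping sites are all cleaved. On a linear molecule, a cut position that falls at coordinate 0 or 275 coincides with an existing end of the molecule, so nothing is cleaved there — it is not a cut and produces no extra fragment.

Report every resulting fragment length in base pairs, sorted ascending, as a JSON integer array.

Site scan:
  NpsIX (GAGCG, off=1): starts [2, 15, 67, 73, 81, 89, 147, 157, 163, 192, 199, 204, 216, 222, 258] → cuts [3, 16, 68, 74, 82, 90, 148, 158, 164, 193, 200, 205, 217, 223, 259]
  ZebIII (GCCTTTT, off=1): starts [8, 25, 33, 51, 58, 97, 117, 131, 168, 209, 229, 250] → cuts [9, 26, 34, 52, 59, 98, 118, 132, 169, 210, 230, 251]

Pooled cuts: [3, 9, 16, 26, 34, 52, 59, 68, 74, 82, 90, 98, 118, 132, 148, 158, 164, 169, 193, 200, 205, 210, 217, 223, 230, 251, 259]

Fragment lengths:
  [0,3): 3 bp
  [3,9): 6 bp
  [9,16): 7 bp
  [16,26): 10 bp
  [26,34): 8 bp
  [34,52): 18 bp
  [52,59): 7 bp
  [59,68): 9 bp
  [68,74): 6 bp
  [74,82): 8 bp
  [82,90): 8 bp
  [90,98): 8 bp
  [98,118): 20 bp
  [118,132): 14 bp
  [132,148): 16 bp
  [148,158): 10 bp
  [158,164): 6 bp
  [164,169): 5 bp
  [169,193): 24 bp
  [193,200): 7 bp
  [200,205): 5 bp
  [205,210): 5 bp
  [210,217): 7 bp
  [217,223): 6 bp
  [223,230): 7 bp
  [230,251): 21 bp
  [251,259): 8 bp
  [259,275): 16 bp

[3,5,5,5,6,6,6,6,7,7,7,7,7,8,8,8,8,8,9,10,10,14,16,16,18,20,21,24]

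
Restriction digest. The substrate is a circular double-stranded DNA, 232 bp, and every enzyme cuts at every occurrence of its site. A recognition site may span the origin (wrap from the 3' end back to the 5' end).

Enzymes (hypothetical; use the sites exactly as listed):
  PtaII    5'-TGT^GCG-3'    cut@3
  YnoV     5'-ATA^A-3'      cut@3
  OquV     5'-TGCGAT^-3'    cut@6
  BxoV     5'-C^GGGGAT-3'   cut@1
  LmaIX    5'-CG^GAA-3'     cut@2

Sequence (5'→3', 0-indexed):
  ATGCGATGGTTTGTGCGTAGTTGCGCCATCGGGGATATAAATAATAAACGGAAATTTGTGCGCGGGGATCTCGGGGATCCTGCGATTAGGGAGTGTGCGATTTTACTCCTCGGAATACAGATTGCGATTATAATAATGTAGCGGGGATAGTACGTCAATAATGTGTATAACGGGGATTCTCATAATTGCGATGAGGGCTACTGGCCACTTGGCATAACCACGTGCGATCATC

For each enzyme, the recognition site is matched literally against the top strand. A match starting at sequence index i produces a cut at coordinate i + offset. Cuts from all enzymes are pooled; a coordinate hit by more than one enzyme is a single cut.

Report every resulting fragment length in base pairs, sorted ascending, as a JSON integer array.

Scan for sites:
  PtaII (TGTGCG, off=3): starts [11, 56, 93] → cuts [14, 59, 96]
  YnoV (ATAA, off=3): starts [36, 40, 43, 129, 132, 157, 166, 181, 213] → cuts [39, 43, 46, 132, 135, 160, 169, 184, 216]
  OquV (TGCGAT, off=6): starts [1, 80, 95, 122, 186, 222] → cuts [7, 86, 101, 128, 192, 228]
  BxoV (CGGGGAT, off=1): starts [29, 62, 71, 141, 170] → cuts [30, 63, 72, 142, 171]
  LmaIX (CGGAA, off=2): starts [48, 110] → cuts [50, 112]

All cut coordinates (distinct, sorted): [7, 14, 30, 39, 43, 46, 50, 59, 63, 72, 86, 96, 101, 112, 128, 132, 135, 142, 160, 169, 171, 184, 192, 216, 228]

Fragment lengths:
  7→14: 7 bp
  14→30: 16 bp
  30→39: 9 bp
  39→43: 4 bp
  43→46: 3 bp
  46→50: 4 bp
  50→59: 9 bp
  59→63: 4 bp
  63→72: 9 bp
  72→86: 14 bp
  86→96: 10 bp
  96→101: 5 bp
  101→112: 11 bp
  112→128: 16 bp
  128→132: 4 bp
  132→135: 3 bp
  135→142: 7 bp
  142→160: 18 bp
  160→169: 9 bp
  169→171: 2 bp
  171→184: 13 bp
  184→192: 8 bp
  192→216: 24 bp
  216→228: 12 bp
  228→7 (wrap): 232-228+7 = 11 bp

[2,3,3,4,4,4,4,5,7,7,8,9,9,9,9,10,11,11,12,13,14,16,16,18,24]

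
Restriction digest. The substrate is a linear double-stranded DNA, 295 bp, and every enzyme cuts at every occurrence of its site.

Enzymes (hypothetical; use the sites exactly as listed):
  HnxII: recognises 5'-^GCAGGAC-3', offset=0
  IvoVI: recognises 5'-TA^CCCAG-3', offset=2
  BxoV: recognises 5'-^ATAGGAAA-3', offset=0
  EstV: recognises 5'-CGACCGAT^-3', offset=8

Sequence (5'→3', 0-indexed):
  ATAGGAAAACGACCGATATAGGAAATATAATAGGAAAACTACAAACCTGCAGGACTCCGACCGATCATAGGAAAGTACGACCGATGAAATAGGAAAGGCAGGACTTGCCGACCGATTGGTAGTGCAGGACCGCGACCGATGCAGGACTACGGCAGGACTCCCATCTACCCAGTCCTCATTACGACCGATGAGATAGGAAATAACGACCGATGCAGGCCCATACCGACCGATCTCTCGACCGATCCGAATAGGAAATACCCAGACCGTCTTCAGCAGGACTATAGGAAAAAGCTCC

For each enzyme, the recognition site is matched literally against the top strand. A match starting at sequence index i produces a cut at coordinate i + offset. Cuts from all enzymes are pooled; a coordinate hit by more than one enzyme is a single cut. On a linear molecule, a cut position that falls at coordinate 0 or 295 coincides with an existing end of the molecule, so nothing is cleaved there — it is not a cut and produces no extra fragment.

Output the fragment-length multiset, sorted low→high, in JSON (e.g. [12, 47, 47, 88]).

[1,3,3,4,7,8,9,10,11,12,12,15,15,16,17,17,17,19,19,19,19,20,22]

Scan for sites:
  HnxII GCAGGAC/0: at [48, 97, 123, 140, 151, 272] ⇒ [48, 97, 123, 140, 151, 272]
  IvoVI TACCCAG/2: at [165, 255] ⇒ [167, 257]
  BxoV ATAGGAAA/0: at [0, 17, 29, 66, 88, 192, 247, 280] ⇒ [17, 29, 66, 88, 192, 247, 280] (position 0 is a terminus of the linear molecule — no cut)
  EstV CGACCGAT/8: at [9, 57, 77, 108, 132, 181, 203, 223, 235] ⇒ [17, 65, 85, 116, 140, 189, 211, 231, 243]

All cut coordinates (distinct, sorted): [17, 29, 48, 65, 66, 85, 88, 97, 116, 123, 140, 151, 167, 189, 192, 211, 231, 243, 247, 257, 272, 280]

Fragments:
  [0,17): 17 bp
  [17,29): 12 bp
  [29,48): 19 bp
  [48,65): 17 bp
  [65,66): 1 bp
  [66,85): 19 bp
  [85,88): 3 bp
  [88,97): 9 bp
  [97,116): 19 bp
  [116,123): 7 bp
  [123,140): 17 bp
  [140,151): 11 bp
  [151,167): 16 bp
  [167,189): 22 bp
  [189,192): 3 bp
  [192,211): 19 bp
  [211,231): 20 bp
  [231,243): 12 bp
  [243,247): 4 bp
  [247,257): 10 bp
  [257,272): 15 bp
  [272,280): 8 bp
  [280,295): 15 bp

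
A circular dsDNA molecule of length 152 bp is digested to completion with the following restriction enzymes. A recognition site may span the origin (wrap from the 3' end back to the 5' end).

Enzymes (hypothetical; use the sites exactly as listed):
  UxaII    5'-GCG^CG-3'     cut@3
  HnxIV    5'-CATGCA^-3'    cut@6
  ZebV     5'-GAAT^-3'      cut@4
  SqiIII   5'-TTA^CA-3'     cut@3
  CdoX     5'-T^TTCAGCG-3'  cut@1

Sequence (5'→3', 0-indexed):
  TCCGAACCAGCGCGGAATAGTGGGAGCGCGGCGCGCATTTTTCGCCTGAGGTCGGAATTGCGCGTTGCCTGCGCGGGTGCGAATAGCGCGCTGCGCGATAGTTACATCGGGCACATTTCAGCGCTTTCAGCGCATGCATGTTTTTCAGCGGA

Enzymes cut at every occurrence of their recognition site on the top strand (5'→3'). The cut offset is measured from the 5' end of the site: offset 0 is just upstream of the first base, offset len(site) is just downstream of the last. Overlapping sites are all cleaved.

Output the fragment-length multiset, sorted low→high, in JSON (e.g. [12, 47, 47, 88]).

Per-enzyme occurrences:
  UxaII GCGCG/3: at [9, 25, 30, 59, 70, 85, 92] ⇒ [12, 28, 33, 62, 73, 88, 95]
  HnxIV CATGCA/6: at [132] ⇒ [138]
  ZebV GAAT/4: at [14, 54, 80] ⇒ [18, 58, 84]
  SqiIII TTACA/3: at [101] ⇒ [104]
  CdoX TTTCAGCG/1: at [115, 124, 142] ⇒ [116, 125, 143]

All cut coordinates (distinct, sorted): [12, 18, 28, 33, 58, 62, 73, 84, 88, 95, 104, 116, 125, 138, 143]

Fragment lengths:
  12→18: 6 bp
  18→28: 10 bp
  28→33: 5 bp
  33→58: 25 bp
  58→62: 4 bp
  62→73: 11 bp
  73→84: 11 bp
  84→88: 4 bp
  88→95: 7 bp
  95→104: 9 bp
  104→116: 12 bp
  116→125: 9 bp
  125→138: 13 bp
  138→143: 5 bp
  143→12 (wrap): 152-143+12 = 21 bp

[4,4,5,5,6,7,9,9,10,11,11,12,13,21,25]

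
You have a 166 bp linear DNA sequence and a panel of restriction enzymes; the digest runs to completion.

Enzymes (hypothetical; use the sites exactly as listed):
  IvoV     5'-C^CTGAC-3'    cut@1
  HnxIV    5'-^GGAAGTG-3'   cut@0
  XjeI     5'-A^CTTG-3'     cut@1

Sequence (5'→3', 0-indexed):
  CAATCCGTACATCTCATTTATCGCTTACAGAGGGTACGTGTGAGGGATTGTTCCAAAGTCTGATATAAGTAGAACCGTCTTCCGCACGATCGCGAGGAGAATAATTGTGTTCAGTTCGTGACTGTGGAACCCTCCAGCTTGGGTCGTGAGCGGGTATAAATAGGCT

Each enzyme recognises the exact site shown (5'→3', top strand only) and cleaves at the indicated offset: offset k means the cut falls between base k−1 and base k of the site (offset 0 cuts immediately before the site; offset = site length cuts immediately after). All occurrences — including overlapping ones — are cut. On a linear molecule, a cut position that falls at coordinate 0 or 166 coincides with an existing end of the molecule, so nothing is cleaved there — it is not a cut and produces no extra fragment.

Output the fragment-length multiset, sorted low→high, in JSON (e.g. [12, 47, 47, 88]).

[166]

Site scan:
  IvoV (CCTGAC, off=1): no sites
  HnxIV (GGAAGTG, off=0): no sites
  XjeI (ACTTG, off=1): no sites

Pooled cuts: ∅

Fragments:
  no cuts → one linear fragment of 166 bp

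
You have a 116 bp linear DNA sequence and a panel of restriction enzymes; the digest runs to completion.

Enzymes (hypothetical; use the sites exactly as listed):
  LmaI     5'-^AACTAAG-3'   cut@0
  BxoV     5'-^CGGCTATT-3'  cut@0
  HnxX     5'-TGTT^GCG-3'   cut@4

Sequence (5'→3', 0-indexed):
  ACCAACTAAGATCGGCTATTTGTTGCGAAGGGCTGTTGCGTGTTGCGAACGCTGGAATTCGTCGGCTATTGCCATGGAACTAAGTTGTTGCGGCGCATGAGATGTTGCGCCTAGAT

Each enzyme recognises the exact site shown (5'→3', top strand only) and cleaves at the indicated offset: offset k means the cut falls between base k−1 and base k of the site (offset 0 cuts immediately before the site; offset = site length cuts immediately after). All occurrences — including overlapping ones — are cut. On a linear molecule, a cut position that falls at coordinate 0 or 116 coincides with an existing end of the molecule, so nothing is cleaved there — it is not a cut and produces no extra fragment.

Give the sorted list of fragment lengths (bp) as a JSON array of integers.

[3,7,9,10,12,12,13,15,17,18]

Site scan:
  LmaI (AACTAAG, off=0): starts [3, 77] → cuts [3, 77]
  BxoV (CGGCTATT, off=0): starts [12, 62] → cuts [12, 62]
  HnxX (TGTTGCG, off=4): starts [20, 33, 40, 85, 102] → cuts [24, 37, 44, 89, 106]

All cut coordinates (distinct, sorted): [3, 12, 24, 37, 44, 62, 77, 89, 106]

Fragments:
  [0,3): 3 bp
  [3,12): 9 bp
  [12,24): 12 bp
  [24,37): 13 bp
  [37,44): 7 bp
  [44,62): 18 bp
  [62,77): 15 bp
  [77,89): 12 bp
  [89,106): 17 bp
  [106,116): 10 bp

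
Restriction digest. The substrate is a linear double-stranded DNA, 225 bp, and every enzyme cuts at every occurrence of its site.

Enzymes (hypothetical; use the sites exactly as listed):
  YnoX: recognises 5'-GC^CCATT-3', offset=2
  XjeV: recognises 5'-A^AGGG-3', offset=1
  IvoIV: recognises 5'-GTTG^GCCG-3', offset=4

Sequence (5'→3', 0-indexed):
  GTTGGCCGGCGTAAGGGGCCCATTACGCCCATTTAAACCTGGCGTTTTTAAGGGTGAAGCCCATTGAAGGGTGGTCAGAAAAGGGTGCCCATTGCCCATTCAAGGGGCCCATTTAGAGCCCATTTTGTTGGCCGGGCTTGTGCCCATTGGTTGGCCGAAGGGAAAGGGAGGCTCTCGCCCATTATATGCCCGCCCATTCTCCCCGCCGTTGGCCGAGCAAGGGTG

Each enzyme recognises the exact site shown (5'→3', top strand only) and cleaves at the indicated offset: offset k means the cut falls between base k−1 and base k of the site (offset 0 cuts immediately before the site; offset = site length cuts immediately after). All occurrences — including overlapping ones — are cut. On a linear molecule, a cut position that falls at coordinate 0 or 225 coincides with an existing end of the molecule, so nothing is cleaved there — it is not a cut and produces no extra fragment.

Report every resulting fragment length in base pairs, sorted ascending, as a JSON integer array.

[4,5,6,6,6,6,7,7,7,7,8,9,9,10,10,11,11,13,14,14,15,18,22]

Scan for sites:
  YnoX GCCCATT/2: at [17, 26, 58, 86, 93, 106, 117, 141, 176, 191] ⇒ [19, 28, 60, 88, 95, 108, 119, 143, 178, 193]
  XjeV AAGGG/1: at [12, 49, 66, 80, 101, 157, 163, 218] ⇒ [13, 50, 67, 81, 102, 158, 164, 219]
  IvoIV GTTGGCCG/4: at [0, 126, 149, 207] ⇒ [4, 130, 153, 211]

All cut coordinates (distinct, sorted): [4, 13, 19, 28, 50, 60, 67, 81, 88, 95, 102, 108, 119, 130, 143, 153, 158, 164, 178, 193, 211, 219]

Fragments:
  [0,4): 4 bp
  [4,13): 9 bp
  [13,19): 6 bp
  [19,28): 9 bp
  [28,50): 22 bp
  [50,60): 10 bp
  [60,67): 7 bp
  [67,81): 14 bp
  [81,88): 7 bp
  [88,95): 7 bp
  [95,102): 7 bp
  [102,108): 6 bp
  [108,119): 11 bp
  [119,130): 11 bp
  [130,143): 13 bp
  [143,153): 10 bp
  [153,158): 5 bp
  [158,164): 6 bp
  [164,178): 14 bp
  [178,193): 15 bp
  [193,211): 18 bp
  [211,219): 8 bp
  [219,225): 6 bp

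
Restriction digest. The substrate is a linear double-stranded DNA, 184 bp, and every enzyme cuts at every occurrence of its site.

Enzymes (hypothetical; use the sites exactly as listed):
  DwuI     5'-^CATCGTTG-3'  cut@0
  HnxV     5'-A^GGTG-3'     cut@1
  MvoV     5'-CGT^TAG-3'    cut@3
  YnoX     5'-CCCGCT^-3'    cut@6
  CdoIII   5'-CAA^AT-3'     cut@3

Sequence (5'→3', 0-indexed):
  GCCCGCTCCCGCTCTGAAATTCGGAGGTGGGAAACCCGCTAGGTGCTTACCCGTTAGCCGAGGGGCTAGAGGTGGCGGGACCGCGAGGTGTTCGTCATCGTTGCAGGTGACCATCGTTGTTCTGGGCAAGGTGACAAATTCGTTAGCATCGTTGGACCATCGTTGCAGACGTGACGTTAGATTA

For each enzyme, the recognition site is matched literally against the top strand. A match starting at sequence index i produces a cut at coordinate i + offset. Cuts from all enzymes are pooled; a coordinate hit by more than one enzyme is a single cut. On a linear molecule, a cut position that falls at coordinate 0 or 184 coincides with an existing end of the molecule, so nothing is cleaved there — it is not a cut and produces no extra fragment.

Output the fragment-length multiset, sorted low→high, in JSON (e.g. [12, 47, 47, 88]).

[1,3,6,6,6,7,7,8,9,10,11,12,13,15,16,16,18,20]

Site scan:
  DwuI CATCGTTG/0: at [95, 111, 146, 157] ⇒ [95, 111, 146, 157]
  HnxV AGGTG/1: at [24, 40, 69, 85, 104, 128] ⇒ [25, 41, 70, 86, 105, 129]
  MvoV CGTTAG/3: at [51, 140, 174] ⇒ [54, 143, 177]
  YnoX CCCGCT/6: at [1, 7, 34] ⇒ [7, 13, 40]
  CdoIII CAAAT/3: at [134] ⇒ [137]

Pooled cuts: [7, 13, 25, 40, 41, 54, 70, 86, 95, 105, 111, 129, 137, 143, 146, 157, 177]

Fragment lengths:
  [0,7): 7 bp
  [7,13): 6 bp
  [13,25): 12 bp
  [25,40): 15 bp
  [40,41): 1 bp
  [41,54): 13 bp
  [54,70): 16 bp
  [70,86): 16 bp
  [86,95): 9 bp
  [95,105): 10 bp
  [105,111): 6 bp
  [111,129): 18 bp
  [129,137): 8 bp
  [137,143): 6 bp
  [143,146): 3 bp
  [146,157): 11 bp
  [157,177): 20 bp
  [177,184): 7 bp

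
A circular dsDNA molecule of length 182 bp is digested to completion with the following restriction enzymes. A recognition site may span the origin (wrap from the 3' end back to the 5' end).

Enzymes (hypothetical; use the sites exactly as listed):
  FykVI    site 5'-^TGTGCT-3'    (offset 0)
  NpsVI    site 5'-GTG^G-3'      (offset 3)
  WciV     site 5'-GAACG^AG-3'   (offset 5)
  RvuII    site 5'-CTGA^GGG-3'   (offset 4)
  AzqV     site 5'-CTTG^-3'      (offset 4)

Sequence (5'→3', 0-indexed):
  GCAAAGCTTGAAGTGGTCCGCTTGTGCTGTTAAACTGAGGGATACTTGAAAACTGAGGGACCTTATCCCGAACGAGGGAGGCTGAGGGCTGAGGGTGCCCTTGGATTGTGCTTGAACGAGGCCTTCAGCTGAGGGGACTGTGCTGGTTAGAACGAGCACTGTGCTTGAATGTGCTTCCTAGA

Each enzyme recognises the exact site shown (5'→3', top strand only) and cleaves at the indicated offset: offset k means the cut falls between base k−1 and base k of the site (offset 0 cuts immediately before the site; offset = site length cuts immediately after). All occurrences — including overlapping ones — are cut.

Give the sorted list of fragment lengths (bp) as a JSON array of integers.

[2,2,3,4,5,5,6,7,7,8,8,8,10,11,11,14,14,16,18,23]

Per-enzyme occurrences:
  FykVI (TGTGCT, off=0): starts [22, 106, 138, 159, 169] → cuts [22, 106, 138, 159, 169]
  NpsVI (GTGG, off=3): starts [12] → cuts [15]
  WciV (GAACGAG, off=5): starts [69, 113, 149] → cuts [74, 118, 154]
  RvuII (CTGAGGG, off=4): starts [34, 52, 81, 88, 128] → cuts [38, 56, 85, 92, 132]
  AzqV (CTTG, off=4): starts [6, 20, 44, 99, 110, 163] → cuts [10, 24, 48, 103, 114, 167]

Pooled cuts: [10, 15, 22, 24, 38, 48, 56, 74, 85, 92, 103, 106, 114, 118, 132, 138, 154, 159, 167, 169]

Fragments:
  10→15: 5 bp
  15→22: 7 bp
  22→24: 2 bp
  24→38: 14 bp
  38→48: 10 bp
  48→56: 8 bp
  56→74: 18 bp
  74→85: 11 bp
  85→92: 7 bp
  92→103: 11 bp
  103→106: 3 bp
  106→114: 8 bp
  114→118: 4 bp
  118→132: 14 bp
  132→138: 6 bp
  138→154: 16 bp
  154→159: 5 bp
  159→167: 8 bp
  167→169: 2 bp
  169→10 (wrap): 182-169+10 = 23 bp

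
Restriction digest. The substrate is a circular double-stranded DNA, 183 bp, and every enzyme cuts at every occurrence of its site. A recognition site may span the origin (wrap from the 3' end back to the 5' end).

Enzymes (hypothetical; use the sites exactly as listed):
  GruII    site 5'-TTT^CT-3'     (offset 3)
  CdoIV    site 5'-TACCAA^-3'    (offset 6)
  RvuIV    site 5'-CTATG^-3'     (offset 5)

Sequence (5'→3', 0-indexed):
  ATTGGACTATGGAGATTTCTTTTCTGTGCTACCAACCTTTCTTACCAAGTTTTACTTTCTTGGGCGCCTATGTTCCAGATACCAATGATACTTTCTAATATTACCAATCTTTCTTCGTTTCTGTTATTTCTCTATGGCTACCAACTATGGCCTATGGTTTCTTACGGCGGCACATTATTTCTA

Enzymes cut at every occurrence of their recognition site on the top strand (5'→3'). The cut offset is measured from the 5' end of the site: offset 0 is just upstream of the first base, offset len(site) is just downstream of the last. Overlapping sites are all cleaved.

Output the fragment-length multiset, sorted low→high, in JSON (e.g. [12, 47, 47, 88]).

[4,5,5,5,5,7,7,7,8,8,8,9,9,10,12,13,13,14,14,20]

Per-enzyme occurrences:
  GruII (TTTCT, off=3): starts [15, 20, 37, 55, 91, 109, 117, 126, 157, 177] → cuts [18, 23, 40, 58, 94, 112, 120, 129, 160, 180]
  CdoIV (TACCAA, off=6): starts [29, 42, 79, 101, 138] → cuts [35, 48, 85, 107, 144]
  RvuIV (CTATG, off=5): starts [6, 67, 131, 144, 151] → cuts [11, 72, 136, 149, 156]

Pooled cuts: [11, 18, 23, 35, 40, 48, 58, 72, 85, 94, 107, 112, 120, 129, 136, 144, 149, 156, 160, 180]

Fragments:
  11→18: 7 bp
  18→23: 5 bp
  23→35: 12 bp
  35→40: 5 bp
  40→48: 8 bp
  48→58: 10 bp
  58→72: 14 bp
  72→85: 13 bp
  85→94: 9 bp
  94→107: 13 bp
  107→112: 5 bp
  112→120: 8 bp
  120→129: 9 bp
  129→136: 7 bp
  136→144: 8 bp
  144→149: 5 bp
  149→156: 7 bp
  156→160: 4 bp
  160→180: 20 bp
  180→11 (wrap): 183-180+11 = 14 bp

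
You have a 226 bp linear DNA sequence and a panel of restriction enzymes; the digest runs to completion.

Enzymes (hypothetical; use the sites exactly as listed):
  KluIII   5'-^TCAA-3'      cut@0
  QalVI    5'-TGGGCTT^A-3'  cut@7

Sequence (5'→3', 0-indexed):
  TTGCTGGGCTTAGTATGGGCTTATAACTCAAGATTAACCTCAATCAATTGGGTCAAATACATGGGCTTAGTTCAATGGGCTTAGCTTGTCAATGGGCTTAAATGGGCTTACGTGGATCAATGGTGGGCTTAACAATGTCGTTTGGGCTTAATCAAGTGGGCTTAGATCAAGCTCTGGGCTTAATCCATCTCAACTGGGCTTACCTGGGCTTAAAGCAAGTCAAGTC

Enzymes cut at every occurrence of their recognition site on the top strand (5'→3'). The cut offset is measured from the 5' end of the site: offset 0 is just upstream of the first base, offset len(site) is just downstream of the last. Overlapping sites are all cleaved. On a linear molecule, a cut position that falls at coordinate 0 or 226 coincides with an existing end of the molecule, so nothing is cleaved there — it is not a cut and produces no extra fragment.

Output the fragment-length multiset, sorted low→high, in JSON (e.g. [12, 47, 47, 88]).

Scan for sites:
  KluIII TCAA/0: at [27, 39, 43, 52, 71, 88, 116, 151, 166, 189, 219] ⇒ [27, 39, 43, 52, 71, 88, 116, 151, 166, 189, 219]
  QalVI TGGGCTTA/7: at [4, 15, 61, 75, 92, 102, 123, 142, 156, 174, 194, 204] ⇒ [11, 22, 68, 82, 99, 109, 130, 149, 163, 181, 201, 211]

All cut coordinates (distinct, sorted): [11, 22, 27, 39, 43, 52, 68, 71, 82, 88, 99, 109, 116, 130, 149, 151, 163, 166, 181, 189, 201, 211, 219]

Fragments:
  [0,11): 11 bp
  [11,22): 11 bp
  [22,27): 5 bp
  [27,39): 12 bp
  [39,43): 4 bp
  [43,52): 9 bp
  [52,68): 16 bp
  [68,71): 3 bp
  [71,82): 11 bp
  [82,88): 6 bp
  [88,99): 11 bp
  [99,109): 10 bp
  [109,116): 7 bp
  [116,130): 14 bp
  [130,149): 19 bp
  [149,151): 2 bp
  [151,163): 12 bp
  [163,166): 3 bp
  [166,181): 15 bp
  [181,189): 8 bp
  [189,201): 12 bp
  [201,211): 10 bp
  [211,219): 8 bp
  [219,226): 7 bp

[2,3,3,4,5,6,7,7,8,8,9,10,10,11,11,11,11,12,12,12,14,15,16,19]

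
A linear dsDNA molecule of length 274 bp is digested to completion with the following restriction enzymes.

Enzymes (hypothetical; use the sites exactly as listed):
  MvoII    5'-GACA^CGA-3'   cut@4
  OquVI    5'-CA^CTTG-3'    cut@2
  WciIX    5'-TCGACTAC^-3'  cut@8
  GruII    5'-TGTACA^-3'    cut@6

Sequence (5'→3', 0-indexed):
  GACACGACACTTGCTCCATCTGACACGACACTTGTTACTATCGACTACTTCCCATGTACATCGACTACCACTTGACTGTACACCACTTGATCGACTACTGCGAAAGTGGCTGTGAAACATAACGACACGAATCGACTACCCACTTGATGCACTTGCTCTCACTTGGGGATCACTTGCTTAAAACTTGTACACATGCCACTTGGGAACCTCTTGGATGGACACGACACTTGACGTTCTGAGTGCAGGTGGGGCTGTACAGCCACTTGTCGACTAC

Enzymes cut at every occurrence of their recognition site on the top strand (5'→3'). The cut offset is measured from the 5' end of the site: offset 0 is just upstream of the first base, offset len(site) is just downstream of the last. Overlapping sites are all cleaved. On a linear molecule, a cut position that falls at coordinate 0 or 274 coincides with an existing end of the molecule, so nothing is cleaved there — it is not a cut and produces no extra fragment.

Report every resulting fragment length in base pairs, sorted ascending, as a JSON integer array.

[2,3,3,4,4,5,5,5,7,8,9,10,11,12,12,12,12,13,16,18,19,23,29,32]

Scan for sites:
  MvoII GACACGA/4: at [0, 21, 123, 217] ⇒ [4, 25, 127, 221]
  OquVI CACTTG/2: at [7, 28, 68, 83, 140, 149, 159, 170, 196, 224, 260] ⇒ [9, 30, 70, 85, 142, 151, 161, 172, 198, 226, 262]
  WciIX TCGACTAC/8: at [40, 60, 90, 131, 266] ⇒ [48, 68, 98, 139] (position 274 is a terminus of the linear molecule — no cut)
  GruII TGTACA/6: at [54, 76, 185, 252] ⇒ [60, 82, 191, 258]

Pooled cuts: [4, 9, 25, 30, 48, 60, 68, 70, 82, 85, 98, 127, 139, 142, 151, 161, 172, 191, 198, 221, 226, 258, 262]

Fragment lengths:
  [0,4): 4 bp
  [4,9): 5 bp
  [9,25): 16 bp
  [25,30): 5 bp
  [30,48): 18 bp
  [48,60): 12 bp
  [60,68): 8 bp
  [68,70): 2 bp
  [70,82): 12 bp
  [82,85): 3 bp
  [85,98): 13 bp
  [98,127): 29 bp
  [127,139): 12 bp
  [139,142): 3 bp
  [142,151): 9 bp
  [151,161): 10 bp
  [161,172): 11 bp
  [172,191): 19 bp
  [191,198): 7 bp
  [198,221): 23 bp
  [221,226): 5 bp
  [226,258): 32 bp
  [258,262): 4 bp
  [262,274): 12 bp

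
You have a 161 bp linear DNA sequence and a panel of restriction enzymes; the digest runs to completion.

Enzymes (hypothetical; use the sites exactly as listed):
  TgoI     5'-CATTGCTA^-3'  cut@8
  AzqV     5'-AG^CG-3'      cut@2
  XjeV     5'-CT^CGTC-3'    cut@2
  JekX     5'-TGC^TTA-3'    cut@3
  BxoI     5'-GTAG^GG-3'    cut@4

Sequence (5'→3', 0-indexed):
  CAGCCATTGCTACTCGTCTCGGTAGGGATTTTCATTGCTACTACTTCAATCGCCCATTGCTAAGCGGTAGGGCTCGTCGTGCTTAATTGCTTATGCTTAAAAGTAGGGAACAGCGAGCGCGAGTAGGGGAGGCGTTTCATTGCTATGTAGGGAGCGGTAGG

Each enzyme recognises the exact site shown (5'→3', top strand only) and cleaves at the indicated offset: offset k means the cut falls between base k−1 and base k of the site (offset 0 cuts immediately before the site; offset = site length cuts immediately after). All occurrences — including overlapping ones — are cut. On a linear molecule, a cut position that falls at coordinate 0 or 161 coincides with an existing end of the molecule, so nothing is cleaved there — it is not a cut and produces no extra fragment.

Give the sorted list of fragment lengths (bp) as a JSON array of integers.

Scan for sites:
  TgoI (CATTGCTA, off=8): starts [4, 32, 54, 137] → cuts [12, 40, 62, 145]
  AzqV (AGCG, off=2): starts [62, 111, 115, 152] → cuts [64, 113, 117, 154]
  XjeV (CTCGTC, off=2): starts [12, 72] → cuts [14, 74]
  JekX (TGCTTA, off=3): starts [79, 87, 93] → cuts [82, 90, 96]
  BxoI (GTAGGG, off=4): starts [21, 66, 102, 122, 146] → cuts [25, 70, 106, 126, 150]

Pooled cuts: [12, 14, 25, 40, 62, 64, 70, 74, 82, 90, 96, 106, 113, 117, 126, 145, 150, 154]

Fragments:
  [0,12): 12 bp
  [12,14): 2 bp
  [14,25): 11 bp
  [25,40): 15 bp
  [40,62): 22 bp
  [62,64): 2 bp
  [64,70): 6 bp
  [70,74): 4 bp
  [74,82): 8 bp
  [82,90): 8 bp
  [90,96): 6 bp
  [96,106): 10 bp
  [106,113): 7 bp
  [113,117): 4 bp
  [117,126): 9 bp
  [126,145): 19 bp
  [145,150): 5 bp
  [150,154): 4 bp
  [154,161): 7 bp

[2,2,4,4,4,5,6,6,7,7,8,8,9,10,11,12,15,19,22]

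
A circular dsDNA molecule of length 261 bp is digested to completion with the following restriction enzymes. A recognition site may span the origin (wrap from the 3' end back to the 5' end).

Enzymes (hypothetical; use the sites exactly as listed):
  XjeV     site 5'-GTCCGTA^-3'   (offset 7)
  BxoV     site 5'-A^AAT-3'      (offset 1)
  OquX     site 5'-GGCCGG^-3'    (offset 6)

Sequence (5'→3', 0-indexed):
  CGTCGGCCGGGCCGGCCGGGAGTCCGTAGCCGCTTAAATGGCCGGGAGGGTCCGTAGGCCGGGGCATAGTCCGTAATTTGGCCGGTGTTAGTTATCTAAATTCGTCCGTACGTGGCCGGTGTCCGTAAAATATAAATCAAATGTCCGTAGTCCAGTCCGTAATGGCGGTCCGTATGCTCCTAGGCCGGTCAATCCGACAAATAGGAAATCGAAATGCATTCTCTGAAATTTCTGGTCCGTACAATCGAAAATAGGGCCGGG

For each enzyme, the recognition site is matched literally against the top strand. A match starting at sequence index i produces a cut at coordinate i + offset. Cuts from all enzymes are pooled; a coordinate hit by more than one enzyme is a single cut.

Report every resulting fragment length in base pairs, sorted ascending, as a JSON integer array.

Scan for sites:
  XjeV GTCCGTA/7: at [21, 49, 68, 103, 120, 142, 154, 167, 234] ⇒ [28, 56, 75, 110, 127, 149, 161, 174, 241]
  BxoV AAAT/1: at [35, 97, 127, 133, 138, 198, 205, 211, 225, 248] ⇒ [36, 98, 128, 134, 139, 199, 206, 212, 226, 249]
  OquX GGCCGG/6: at [4, 9, 13, 39, 56, 79, 113, 182, 254] ⇒ [10, 15, 19, 45, 62, 85, 119, 188, 260]

All cut coordinates (distinct, sorted): [10, 15, 19, 28, 36, 45, 56, 62, 75, 85, 98, 110, 119, 127, 128, 134, 139, 149, 161, 174, 188, 199, 206, 212, 226, 241, 249, 260]

Fragment lengths:
  10→15: 5 bp
  15→19: 4 bp
  19→28: 9 bp
  28→36: 8 bp
  36→45: 9 bp
  45→56: 11 bp
  56→62: 6 bp
  62→75: 13 bp
  75→85: 10 bp
  85→98: 13 bp
  98→110: 12 bp
  110→119: 9 bp
  119→127: 8 bp
  127→128: 1 bp
  128→134: 6 bp
  134→139: 5 bp
  139→149: 10 bp
  149→161: 12 bp
  161→174: 13 bp
  174→188: 14 bp
  188→199: 11 bp
  199→206: 7 bp
  206→212: 6 bp
  212→226: 14 bp
  226→241: 15 bp
  241→249: 8 bp
  249→260: 11 bp
  260→10 (wrap): 261-260+10 = 11 bp

[1,4,5,5,6,6,6,7,8,8,8,9,9,9,10,10,11,11,11,11,12,12,13,13,13,14,14,15]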